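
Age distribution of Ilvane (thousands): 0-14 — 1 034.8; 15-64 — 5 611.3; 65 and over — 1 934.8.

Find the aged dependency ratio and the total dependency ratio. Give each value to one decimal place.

Old-age dependency ratio = 1 934.8 / 5 611.3 × 100 = 34.5
Total dependency ratio = (1 034.8 + 1 934.8) / 5 611.3 × 100 = 2 969.6 / 5 611.3 × 100 = 52.9

Old-age dependency ratio: 34.5
Total dependency ratio: 52.9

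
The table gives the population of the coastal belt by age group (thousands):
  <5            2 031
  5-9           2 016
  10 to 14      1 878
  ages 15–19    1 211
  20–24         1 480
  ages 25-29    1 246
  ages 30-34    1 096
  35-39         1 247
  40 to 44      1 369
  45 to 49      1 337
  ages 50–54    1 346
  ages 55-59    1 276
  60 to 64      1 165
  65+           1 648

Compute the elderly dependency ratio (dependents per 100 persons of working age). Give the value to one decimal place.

Old-age dependency ratio: 12.9

0–14: 2 031 + 2 016 + 1 878 = 5 925
15–64: 1 211 + 1 480 + 1 246 + 1 096 + 1 247 + 1 369 + 1 337 + 1 346 + 1 276 + 1 165 = 12 773
65+: 1 648
Old-age dependency ratio = 1 648 / 12 773 × 100 = 12.9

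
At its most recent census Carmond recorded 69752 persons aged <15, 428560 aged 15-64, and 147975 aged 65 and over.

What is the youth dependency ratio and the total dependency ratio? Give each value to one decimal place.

Youth dependency ratio: 16.3
Total dependency ratio: 50.8

Youth dependency ratio = 69752 / 428560 × 100 = 16.3
Total dependency ratio = (69752 + 147975) / 428560 × 100 = 217727 / 428560 × 100 = 50.8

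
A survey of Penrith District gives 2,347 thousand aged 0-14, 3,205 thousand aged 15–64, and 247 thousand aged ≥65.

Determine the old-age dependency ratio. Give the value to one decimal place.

Old-age dependency ratio: 7.7

Old-age dependency ratio = 247 / 3,205 × 100 = 7.7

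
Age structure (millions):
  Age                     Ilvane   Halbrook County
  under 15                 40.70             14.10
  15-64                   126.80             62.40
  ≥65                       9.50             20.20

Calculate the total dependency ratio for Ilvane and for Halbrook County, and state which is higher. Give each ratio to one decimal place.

Ilvane: 39.6
Halbrook County: 55.0
Higher: Halbrook County

Ilvane: (40.70 + 9.50) / 126.80 × 100 = 50.20 / 126.80 × 100 = 39.6
Halbrook County: (14.10 + 20.20) / 62.40 × 100 = 34.30 / 62.40 × 100 = 55.0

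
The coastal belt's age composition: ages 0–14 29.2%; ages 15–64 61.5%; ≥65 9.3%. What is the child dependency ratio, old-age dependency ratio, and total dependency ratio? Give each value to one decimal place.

Youth dependency ratio: 47.5
Old-age dependency ratio: 15.1
Total dependency ratio: 62.6

Youth dependency ratio = 29.2 / 61.5 × 100 = 47.5
Old-age dependency ratio = 9.3 / 61.5 × 100 = 15.1
Total dependency ratio = (29.2 + 9.3) / 61.5 × 100 = 38.5 / 61.5 × 100 = 62.6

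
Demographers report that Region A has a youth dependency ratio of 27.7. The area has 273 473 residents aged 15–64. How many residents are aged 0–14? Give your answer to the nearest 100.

Youth dependency ratio = youth / working-age × 100
27.7 = Y / 273 473 × 100
⇒ 75 800

Aged 0–14: 75 800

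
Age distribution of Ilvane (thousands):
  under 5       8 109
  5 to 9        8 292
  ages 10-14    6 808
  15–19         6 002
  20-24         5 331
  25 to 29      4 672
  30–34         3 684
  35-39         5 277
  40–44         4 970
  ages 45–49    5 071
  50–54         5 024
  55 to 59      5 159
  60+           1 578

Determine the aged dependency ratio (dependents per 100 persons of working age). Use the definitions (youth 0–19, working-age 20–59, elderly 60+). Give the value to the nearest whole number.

Old-age dependency ratio: 4

0–19: 8 109 + 8 292 + 6 808 + 6 002 = 29 211
20–59: 5 331 + 4 672 + 3 684 + 5 277 + 4 970 + 5 071 + 5 024 + 5 159 = 39 188
60+: 1 578
Old-age dependency ratio = 1 578 / 39 188 × 100 = 4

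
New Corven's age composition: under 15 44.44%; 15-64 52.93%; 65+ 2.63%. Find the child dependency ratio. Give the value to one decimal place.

Youth dependency ratio = 44.44 / 52.93 × 100 = 84.0

Youth dependency ratio: 84.0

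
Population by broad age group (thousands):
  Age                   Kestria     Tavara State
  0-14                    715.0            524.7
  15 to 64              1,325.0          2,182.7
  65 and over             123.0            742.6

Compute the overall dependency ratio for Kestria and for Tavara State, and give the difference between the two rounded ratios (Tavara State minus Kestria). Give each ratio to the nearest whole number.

Kestria: (715.0 + 123.0) / 1,325.0 × 100 = 838.0 / 1,325.0 × 100 = 63
Tavara State: (524.7 + 742.6) / 2,182.7 × 100 = 1,267.3 / 2,182.7 × 100 = 58

Kestria: 63
Tavara State: 58
Difference: -5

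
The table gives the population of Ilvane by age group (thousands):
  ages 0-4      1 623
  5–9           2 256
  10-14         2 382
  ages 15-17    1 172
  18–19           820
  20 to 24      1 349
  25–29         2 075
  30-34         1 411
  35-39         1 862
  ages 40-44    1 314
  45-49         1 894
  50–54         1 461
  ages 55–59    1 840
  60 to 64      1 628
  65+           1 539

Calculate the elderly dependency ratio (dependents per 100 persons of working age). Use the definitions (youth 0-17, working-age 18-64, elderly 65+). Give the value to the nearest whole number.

0–17: 1 623 + 2 256 + 2 382 + 1 172 = 7 433
18–64: 820 + 1 349 + 2 075 + 1 411 + 1 862 + 1 314 + 1 894 + 1 461 + 1 840 + 1 628 = 15 654
65+: 1 539
Old-age dependency ratio = 1 539 / 15 654 × 100 = 10

Old-age dependency ratio: 10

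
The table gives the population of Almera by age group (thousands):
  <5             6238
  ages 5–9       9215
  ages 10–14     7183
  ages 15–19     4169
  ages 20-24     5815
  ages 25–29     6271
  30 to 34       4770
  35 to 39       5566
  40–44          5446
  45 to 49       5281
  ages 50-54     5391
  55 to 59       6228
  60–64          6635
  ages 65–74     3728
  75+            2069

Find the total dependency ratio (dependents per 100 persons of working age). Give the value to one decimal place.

0–14: 6238 + 9215 + 7183 = 22636
15–64: 4169 + 5815 + 6271 + 4770 + 5566 + 5446 + 5281 + 5391 + 6228 + 6635 = 55572
65+: 3728 + 2069 = 5797
Total dependency ratio = (22636 + 5797) / 55572 × 100 = 28433 / 55572 × 100 = 51.2

Total dependency ratio: 51.2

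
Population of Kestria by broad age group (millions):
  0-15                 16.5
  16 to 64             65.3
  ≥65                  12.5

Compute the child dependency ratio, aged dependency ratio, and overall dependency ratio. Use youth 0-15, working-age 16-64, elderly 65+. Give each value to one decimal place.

Youth dependency ratio: 25.3
Old-age dependency ratio: 19.1
Total dependency ratio: 44.4

Youth dependency ratio = 16.5 / 65.3 × 100 = 25.3
Old-age dependency ratio = 12.5 / 65.3 × 100 = 19.1
Total dependency ratio = (16.5 + 12.5) / 65.3 × 100 = 29.0 / 65.3 × 100 = 44.4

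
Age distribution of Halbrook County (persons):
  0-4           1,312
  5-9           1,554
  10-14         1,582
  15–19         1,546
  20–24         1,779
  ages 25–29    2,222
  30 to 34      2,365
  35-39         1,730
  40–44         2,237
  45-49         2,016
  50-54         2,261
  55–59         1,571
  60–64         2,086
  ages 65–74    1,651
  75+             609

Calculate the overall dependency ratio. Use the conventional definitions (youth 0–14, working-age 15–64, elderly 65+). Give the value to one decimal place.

0–14: 1,312 + 1,554 + 1,582 = 4,448
15–64: 1,546 + 1,779 + 2,222 + 2,365 + 1,730 + 2,237 + 2,016 + 2,261 + 1,571 + 2,086 = 19,813
65+: 1,651 + 609 = 2,260
Total dependency ratio = (4,448 + 2,260) / 19,813 × 100 = 6,708 / 19,813 × 100 = 33.9

Total dependency ratio: 33.9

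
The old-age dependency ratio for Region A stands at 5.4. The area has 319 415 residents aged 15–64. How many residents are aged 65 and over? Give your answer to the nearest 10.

Aged 65 and over: 17 250

Old-age dependency ratio = elderly / working-age × 100
5.4 = E / 319 415 × 100
⇒ 17 250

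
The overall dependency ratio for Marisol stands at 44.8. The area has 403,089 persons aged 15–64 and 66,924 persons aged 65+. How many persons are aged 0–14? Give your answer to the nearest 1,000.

Total dependency ratio = (youth + elderly) / working-age × 100
44.8 = (Y + 66,924) / 403,089 × 100
⇒ 114,000

Aged 0–14: 114,000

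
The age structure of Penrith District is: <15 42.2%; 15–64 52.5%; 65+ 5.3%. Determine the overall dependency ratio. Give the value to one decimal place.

Total dependency ratio = (42.2 + 5.3) / 52.5 × 100 = 47.5 / 52.5 × 100 = 90.5

Total dependency ratio: 90.5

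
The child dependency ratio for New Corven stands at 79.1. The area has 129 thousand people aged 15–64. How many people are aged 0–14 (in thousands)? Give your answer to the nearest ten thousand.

Youth dependency ratio = youth / working-age × 100
79.1 = Y / 129 × 100
⇒ 100

Aged 0–14: 100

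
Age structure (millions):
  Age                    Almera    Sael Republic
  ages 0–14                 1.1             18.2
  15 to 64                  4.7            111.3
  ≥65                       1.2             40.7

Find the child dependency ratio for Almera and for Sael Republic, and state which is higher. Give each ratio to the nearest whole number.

Almera: 1.1 / 4.7 × 100 = 23
Sael Republic: 18.2 / 111.3 × 100 = 16

Almera: 23
Sael Republic: 16
Higher: Almera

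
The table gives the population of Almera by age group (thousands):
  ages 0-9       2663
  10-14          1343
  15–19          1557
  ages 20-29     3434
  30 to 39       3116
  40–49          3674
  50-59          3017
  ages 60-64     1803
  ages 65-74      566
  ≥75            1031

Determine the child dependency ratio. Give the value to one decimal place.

Youth dependency ratio: 24.1

0–14: 2663 + 1343 = 4006
15–64: 1557 + 3434 + 3116 + 3674 + 3017 + 1803 = 16601
65+: 566 + 1031 = 1597
Youth dependency ratio = 4006 / 16601 × 100 = 24.1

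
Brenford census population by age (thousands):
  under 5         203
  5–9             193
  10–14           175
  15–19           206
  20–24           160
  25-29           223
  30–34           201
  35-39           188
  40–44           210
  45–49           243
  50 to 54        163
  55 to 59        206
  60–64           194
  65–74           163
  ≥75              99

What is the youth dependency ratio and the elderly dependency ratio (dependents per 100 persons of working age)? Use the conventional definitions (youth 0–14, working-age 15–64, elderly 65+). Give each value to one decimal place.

Youth dependency ratio: 28.6
Old-age dependency ratio: 13.1

0–14: 203 + 193 + 175 = 571
15–64: 206 + 160 + 223 + 201 + 188 + 210 + 243 + 163 + 206 + 194 = 1 994
65+: 163 + 99 = 262
Youth dependency ratio = 571 / 1 994 × 100 = 28.6
Old-age dependency ratio = 262 / 1 994 × 100 = 13.1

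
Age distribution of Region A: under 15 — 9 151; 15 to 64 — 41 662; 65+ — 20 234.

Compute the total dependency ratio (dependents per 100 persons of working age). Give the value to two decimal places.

Total dependency ratio = (9 151 + 20 234) / 41 662 × 100 = 29 385 / 41 662 × 100 = 70.53

Total dependency ratio: 70.53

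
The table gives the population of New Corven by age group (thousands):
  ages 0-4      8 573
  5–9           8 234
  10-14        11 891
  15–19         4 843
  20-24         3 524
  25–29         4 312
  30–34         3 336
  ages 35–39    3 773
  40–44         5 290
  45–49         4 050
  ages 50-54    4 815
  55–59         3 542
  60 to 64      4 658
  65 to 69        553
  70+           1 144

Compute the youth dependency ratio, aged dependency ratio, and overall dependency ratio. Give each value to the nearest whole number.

Youth dependency ratio: 68
Old-age dependency ratio: 4
Total dependency ratio: 72

0–14: 8 573 + 8 234 + 11 891 = 28 698
15–64: 4 843 + 3 524 + 4 312 + 3 336 + 3 773 + 5 290 + 4 050 + 4 815 + 3 542 + 4 658 = 42 143
65+: 553 + 1 144 = 1 697
Youth dependency ratio = 28 698 / 42 143 × 100 = 68
Old-age dependency ratio = 1 697 / 42 143 × 100 = 4
Total dependency ratio = (28 698 + 1 697) / 42 143 × 100 = 30 395 / 42 143 × 100 = 72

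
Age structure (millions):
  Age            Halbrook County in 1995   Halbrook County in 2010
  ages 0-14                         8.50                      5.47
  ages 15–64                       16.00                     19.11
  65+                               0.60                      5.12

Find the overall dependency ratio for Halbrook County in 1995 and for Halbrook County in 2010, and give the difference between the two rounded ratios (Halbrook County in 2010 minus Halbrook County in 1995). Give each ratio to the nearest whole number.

Halbrook County in 1995: (8.50 + 0.60) / 16.00 × 100 = 9.10 / 16.00 × 100 = 57
Halbrook County in 2010: (5.47 + 5.12) / 19.11 × 100 = 10.59 / 19.11 × 100 = 55

Halbrook County in 1995: 57
Halbrook County in 2010: 55
Difference: -2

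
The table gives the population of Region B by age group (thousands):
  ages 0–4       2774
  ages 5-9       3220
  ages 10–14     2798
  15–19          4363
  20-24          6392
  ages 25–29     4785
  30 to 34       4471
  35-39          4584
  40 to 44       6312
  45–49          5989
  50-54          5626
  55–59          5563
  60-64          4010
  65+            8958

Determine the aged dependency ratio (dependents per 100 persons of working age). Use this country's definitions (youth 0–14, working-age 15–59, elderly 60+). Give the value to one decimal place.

Old-age dependency ratio: 27.0

0–14: 2774 + 3220 + 2798 = 8792
15–59: 4363 + 6392 + 4785 + 4471 + 4584 + 6312 + 5989 + 5626 + 5563 = 48085
60+: 4010 + 8958 = 12968
Old-age dependency ratio = 12968 / 48085 × 100 = 27.0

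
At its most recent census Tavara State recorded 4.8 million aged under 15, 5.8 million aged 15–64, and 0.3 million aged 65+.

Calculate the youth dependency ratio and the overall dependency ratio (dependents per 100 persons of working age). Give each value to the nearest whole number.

Youth dependency ratio: 83
Total dependency ratio: 88

Youth dependency ratio = 4.8 / 5.8 × 100 = 83
Total dependency ratio = (4.8 + 0.3) / 5.8 × 100 = 5.1 / 5.8 × 100 = 88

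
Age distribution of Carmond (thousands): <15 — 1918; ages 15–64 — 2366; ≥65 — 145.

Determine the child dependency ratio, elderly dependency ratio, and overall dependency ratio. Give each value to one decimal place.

Youth dependency ratio: 81.1
Old-age dependency ratio: 6.1
Total dependency ratio: 87.2

Youth dependency ratio = 1918 / 2366 × 100 = 81.1
Old-age dependency ratio = 145 / 2366 × 100 = 6.1
Total dependency ratio = (1918 + 145) / 2366 × 100 = 2063 / 2366 × 100 = 87.2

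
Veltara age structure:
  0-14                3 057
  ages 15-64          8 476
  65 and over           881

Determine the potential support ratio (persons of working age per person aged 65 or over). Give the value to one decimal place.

Potential support ratio: 9.6

Potential support ratio = 8 476 / 881 = 9.6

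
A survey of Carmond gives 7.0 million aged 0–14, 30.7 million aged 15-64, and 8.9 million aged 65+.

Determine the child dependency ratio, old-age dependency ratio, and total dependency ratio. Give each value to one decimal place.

Youth dependency ratio: 22.8
Old-age dependency ratio: 29.0
Total dependency ratio: 51.8

Youth dependency ratio = 7.0 / 30.7 × 100 = 22.8
Old-age dependency ratio = 8.9 / 30.7 × 100 = 29.0
Total dependency ratio = (7.0 + 8.9) / 30.7 × 100 = 15.9 / 30.7 × 100 = 51.8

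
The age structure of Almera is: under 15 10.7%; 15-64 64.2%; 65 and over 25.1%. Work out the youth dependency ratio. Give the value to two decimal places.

Youth dependency ratio = 10.7 / 64.2 × 100 = 16.67

Youth dependency ratio: 16.67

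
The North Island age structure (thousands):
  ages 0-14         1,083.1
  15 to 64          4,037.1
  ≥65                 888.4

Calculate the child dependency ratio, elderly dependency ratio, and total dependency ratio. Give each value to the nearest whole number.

Youth dependency ratio = 1,083.1 / 4,037.1 × 100 = 27
Old-age dependency ratio = 888.4 / 4,037.1 × 100 = 22
Total dependency ratio = (1,083.1 + 888.4) / 4,037.1 × 100 = 1,971.5 / 4,037.1 × 100 = 49

Youth dependency ratio: 27
Old-age dependency ratio: 22
Total dependency ratio: 49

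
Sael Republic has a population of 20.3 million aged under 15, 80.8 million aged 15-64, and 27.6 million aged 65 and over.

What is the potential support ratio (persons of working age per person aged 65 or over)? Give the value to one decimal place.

Potential support ratio: 2.9

Potential support ratio = 80.8 / 27.6 = 2.9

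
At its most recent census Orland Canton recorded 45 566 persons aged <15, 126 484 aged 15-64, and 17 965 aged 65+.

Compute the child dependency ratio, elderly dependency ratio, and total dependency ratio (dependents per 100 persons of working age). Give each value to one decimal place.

Youth dependency ratio: 36.0
Old-age dependency ratio: 14.2
Total dependency ratio: 50.2

Youth dependency ratio = 45 566 / 126 484 × 100 = 36.0
Old-age dependency ratio = 17 965 / 126 484 × 100 = 14.2
Total dependency ratio = (45 566 + 17 965) / 126 484 × 100 = 63 531 / 126 484 × 100 = 50.2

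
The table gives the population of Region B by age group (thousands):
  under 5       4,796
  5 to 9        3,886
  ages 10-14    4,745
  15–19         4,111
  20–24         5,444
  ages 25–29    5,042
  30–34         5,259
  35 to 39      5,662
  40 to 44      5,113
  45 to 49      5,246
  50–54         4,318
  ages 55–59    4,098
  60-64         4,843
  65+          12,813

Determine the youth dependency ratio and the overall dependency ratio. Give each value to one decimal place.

Youth dependency ratio: 27.3
Total dependency ratio: 53.4

0–14: 4,796 + 3,886 + 4,745 = 13,427
15–64: 4,111 + 5,444 + 5,042 + 5,259 + 5,662 + 5,113 + 5,246 + 4,318 + 4,098 + 4,843 = 49,136
65+: 12,813
Youth dependency ratio = 13,427 / 49,136 × 100 = 27.3
Total dependency ratio = (13,427 + 12,813) / 49,136 × 100 = 26,240 / 49,136 × 100 = 53.4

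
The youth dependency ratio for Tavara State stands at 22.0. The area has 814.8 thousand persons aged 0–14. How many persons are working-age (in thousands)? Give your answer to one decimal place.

Youth dependency ratio = youth / working-age × 100
22.0 = 814.8 / W × 100
⇒ 3,703.6

Working-age: 3,703.6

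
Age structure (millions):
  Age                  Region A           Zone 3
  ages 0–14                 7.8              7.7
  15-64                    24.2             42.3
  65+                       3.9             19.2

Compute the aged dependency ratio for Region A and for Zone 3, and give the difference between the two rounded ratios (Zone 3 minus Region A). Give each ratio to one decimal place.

Region A: 3.9 / 24.2 × 100 = 16.1
Zone 3: 19.2 / 42.3 × 100 = 45.4

Region A: 16.1
Zone 3: 45.4
Difference: +29.3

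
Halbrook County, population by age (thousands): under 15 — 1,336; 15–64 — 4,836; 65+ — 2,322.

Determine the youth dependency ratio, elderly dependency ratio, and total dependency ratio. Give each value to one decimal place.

Youth dependency ratio = 1,336 / 4,836 × 100 = 27.6
Old-age dependency ratio = 2,322 / 4,836 × 100 = 48.0
Total dependency ratio = (1,336 + 2,322) / 4,836 × 100 = 3,658 / 4,836 × 100 = 75.6

Youth dependency ratio: 27.6
Old-age dependency ratio: 48.0
Total dependency ratio: 75.6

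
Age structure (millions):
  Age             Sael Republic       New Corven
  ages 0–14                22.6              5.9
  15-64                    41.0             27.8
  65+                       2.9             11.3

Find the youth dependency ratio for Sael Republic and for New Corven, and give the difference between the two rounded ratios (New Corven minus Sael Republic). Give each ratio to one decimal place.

Sael Republic: 22.6 / 41.0 × 100 = 55.1
New Corven: 5.9 / 27.8 × 100 = 21.2

Sael Republic: 55.1
New Corven: 21.2
Difference: -33.9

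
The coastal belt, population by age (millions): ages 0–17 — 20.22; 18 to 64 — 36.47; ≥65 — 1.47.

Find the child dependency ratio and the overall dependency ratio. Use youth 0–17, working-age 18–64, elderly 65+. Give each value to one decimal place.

Youth dependency ratio = 20.22 / 36.47 × 100 = 55.4
Total dependency ratio = (20.22 + 1.47) / 36.47 × 100 = 21.69 / 36.47 × 100 = 59.5

Youth dependency ratio: 55.4
Total dependency ratio: 59.5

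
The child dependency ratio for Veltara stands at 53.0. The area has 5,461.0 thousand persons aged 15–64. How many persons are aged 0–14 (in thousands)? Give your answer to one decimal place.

Youth dependency ratio = youth / working-age × 100
53.0 = Y / 5,461.0 × 100
⇒ 2,894.3

Aged 0–14: 2,894.3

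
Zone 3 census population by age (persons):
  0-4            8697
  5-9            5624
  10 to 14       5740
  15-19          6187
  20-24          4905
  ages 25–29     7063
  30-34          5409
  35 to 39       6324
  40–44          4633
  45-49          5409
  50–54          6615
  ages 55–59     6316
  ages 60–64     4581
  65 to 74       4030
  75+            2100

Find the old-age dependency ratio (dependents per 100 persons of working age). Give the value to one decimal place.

0–14: 8697 + 5624 + 5740 = 20061
15–64: 6187 + 4905 + 7063 + 5409 + 6324 + 4633 + 5409 + 6615 + 6316 + 4581 = 57442
65+: 4030 + 2100 = 6130
Old-age dependency ratio = 6130 / 57442 × 100 = 10.7

Old-age dependency ratio: 10.7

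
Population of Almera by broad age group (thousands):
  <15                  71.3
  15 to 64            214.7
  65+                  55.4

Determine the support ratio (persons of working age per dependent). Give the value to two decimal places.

Support ratio: 1.69

Support ratio = 214.7 / (71.3 + 55.4) = 214.7 / 126.7 = 1.69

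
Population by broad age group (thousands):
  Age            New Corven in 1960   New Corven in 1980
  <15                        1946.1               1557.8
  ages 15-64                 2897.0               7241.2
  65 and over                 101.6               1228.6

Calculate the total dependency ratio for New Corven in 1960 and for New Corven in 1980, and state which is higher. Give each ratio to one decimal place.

New Corven in 1960: 70.7
New Corven in 1980: 38.5
Higher: New Corven in 1960

New Corven in 1960: (1946.1 + 101.6) / 2897.0 × 100 = 2047.7 / 2897.0 × 100 = 70.7
New Corven in 1980: (1557.8 + 1228.6) / 7241.2 × 100 = 2786.4 / 7241.2 × 100 = 38.5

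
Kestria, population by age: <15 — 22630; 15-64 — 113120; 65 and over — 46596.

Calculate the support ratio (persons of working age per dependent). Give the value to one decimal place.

Support ratio: 1.6

Support ratio = 113120 / (22630 + 46596) = 113120 / 69226 = 1.6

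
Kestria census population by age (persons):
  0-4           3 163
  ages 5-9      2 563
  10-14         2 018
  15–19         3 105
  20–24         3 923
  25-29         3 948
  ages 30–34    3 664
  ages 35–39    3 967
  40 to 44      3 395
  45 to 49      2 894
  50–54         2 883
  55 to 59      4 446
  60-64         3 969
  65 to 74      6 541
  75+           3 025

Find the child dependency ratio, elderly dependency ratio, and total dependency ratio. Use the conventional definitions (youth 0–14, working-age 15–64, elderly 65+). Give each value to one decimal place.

0–14: 3 163 + 2 563 + 2 018 = 7 744
15–64: 3 105 + 3 923 + 3 948 + 3 664 + 3 967 + 3 395 + 2 894 + 2 883 + 4 446 + 3 969 = 36 194
65+: 6 541 + 3 025 = 9 566
Youth dependency ratio = 7 744 / 36 194 × 100 = 21.4
Old-age dependency ratio = 9 566 / 36 194 × 100 = 26.4
Total dependency ratio = (7 744 + 9 566) / 36 194 × 100 = 17 310 / 36 194 × 100 = 47.8

Youth dependency ratio: 21.4
Old-age dependency ratio: 26.4
Total dependency ratio: 47.8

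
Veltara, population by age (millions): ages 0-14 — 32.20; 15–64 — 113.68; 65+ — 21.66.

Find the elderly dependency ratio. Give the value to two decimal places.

Old-age dependency ratio: 19.05

Old-age dependency ratio = 21.66 / 113.68 × 100 = 19.05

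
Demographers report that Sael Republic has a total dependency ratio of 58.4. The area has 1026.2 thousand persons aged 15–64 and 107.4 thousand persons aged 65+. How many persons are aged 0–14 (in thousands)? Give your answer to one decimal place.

Total dependency ratio = (youth + elderly) / working-age × 100
58.4 = (Y + 107.4) / 1026.2 × 100
⇒ 491.9

Aged 0–14: 491.9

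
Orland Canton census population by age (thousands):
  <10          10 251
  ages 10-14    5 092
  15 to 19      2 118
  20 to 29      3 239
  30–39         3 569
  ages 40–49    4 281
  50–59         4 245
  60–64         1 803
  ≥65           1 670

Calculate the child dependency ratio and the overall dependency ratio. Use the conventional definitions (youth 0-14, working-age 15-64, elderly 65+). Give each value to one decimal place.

Youth dependency ratio: 79.7
Total dependency ratio: 88.4

0–14: 10 251 + 5 092 = 15 343
15–64: 2 118 + 3 239 + 3 569 + 4 281 + 4 245 + 1 803 = 19 255
65+: 1 670
Youth dependency ratio = 15 343 / 19 255 × 100 = 79.7
Total dependency ratio = (15 343 + 1 670) / 19 255 × 100 = 17 013 / 19 255 × 100 = 88.4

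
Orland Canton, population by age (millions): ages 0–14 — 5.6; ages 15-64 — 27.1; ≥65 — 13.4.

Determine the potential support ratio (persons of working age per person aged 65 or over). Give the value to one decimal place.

Potential support ratio = 27.1 / 13.4 = 2.0

Potential support ratio: 2.0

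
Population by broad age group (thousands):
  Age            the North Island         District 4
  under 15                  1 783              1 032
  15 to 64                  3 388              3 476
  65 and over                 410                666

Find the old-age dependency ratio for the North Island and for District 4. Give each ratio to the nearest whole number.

the North Island: 12
District 4: 19

the North Island: 410 / 3 388 × 100 = 12
District 4: 666 / 3 476 × 100 = 19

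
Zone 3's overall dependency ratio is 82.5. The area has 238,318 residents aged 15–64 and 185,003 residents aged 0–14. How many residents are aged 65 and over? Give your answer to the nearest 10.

Total dependency ratio = (youth + elderly) / working-age × 100
82.5 = (185,003 + E) / 238,318 × 100
⇒ 11,610

Aged 65 and over: 11,610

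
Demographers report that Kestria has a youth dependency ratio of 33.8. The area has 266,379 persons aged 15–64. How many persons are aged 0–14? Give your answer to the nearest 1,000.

Aged 0–14: 90,000

Youth dependency ratio = youth / working-age × 100
33.8 = Y / 266,379 × 100
⇒ 90,000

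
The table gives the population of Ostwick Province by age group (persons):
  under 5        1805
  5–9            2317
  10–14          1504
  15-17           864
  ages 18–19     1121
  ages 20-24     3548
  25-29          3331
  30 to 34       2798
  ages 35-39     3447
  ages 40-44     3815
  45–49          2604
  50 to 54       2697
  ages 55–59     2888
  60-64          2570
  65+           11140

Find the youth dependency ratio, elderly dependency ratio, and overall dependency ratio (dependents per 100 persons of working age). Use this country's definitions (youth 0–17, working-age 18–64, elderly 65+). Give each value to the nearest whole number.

0–17: 1805 + 2317 + 1504 + 864 = 6490
18–64: 1121 + 3548 + 3331 + 2798 + 3447 + 3815 + 2604 + 2697 + 2888 + 2570 = 28819
65+: 11140
Youth dependency ratio = 6490 / 28819 × 100 = 23
Old-age dependency ratio = 11140 / 28819 × 100 = 39
Total dependency ratio = (6490 + 11140) / 28819 × 100 = 17630 / 28819 × 100 = 61

Youth dependency ratio: 23
Old-age dependency ratio: 39
Total dependency ratio: 61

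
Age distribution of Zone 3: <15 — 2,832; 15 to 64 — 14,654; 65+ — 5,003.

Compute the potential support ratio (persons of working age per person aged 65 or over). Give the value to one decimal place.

Potential support ratio: 2.9

Potential support ratio = 14,654 / 5,003 = 2.9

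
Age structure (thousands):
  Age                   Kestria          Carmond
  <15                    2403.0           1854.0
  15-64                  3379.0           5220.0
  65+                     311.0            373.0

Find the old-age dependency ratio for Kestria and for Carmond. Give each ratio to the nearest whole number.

Kestria: 9
Carmond: 7

Kestria: 311.0 / 3379.0 × 100 = 9
Carmond: 373.0 / 5220.0 × 100 = 7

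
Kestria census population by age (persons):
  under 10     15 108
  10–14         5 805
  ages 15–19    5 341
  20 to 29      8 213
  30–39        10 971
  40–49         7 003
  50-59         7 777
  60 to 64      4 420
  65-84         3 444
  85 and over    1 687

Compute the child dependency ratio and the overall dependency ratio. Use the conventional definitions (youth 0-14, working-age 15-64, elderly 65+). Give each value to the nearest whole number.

0–14: 15 108 + 5 805 = 20 913
15–64: 5 341 + 8 213 + 10 971 + 7 003 + 7 777 + 4 420 = 43 725
65+: 3 444 + 1 687 = 5 131
Youth dependency ratio = 20 913 / 43 725 × 100 = 48
Total dependency ratio = (20 913 + 5 131) / 43 725 × 100 = 26 044 / 43 725 × 100 = 60

Youth dependency ratio: 48
Total dependency ratio: 60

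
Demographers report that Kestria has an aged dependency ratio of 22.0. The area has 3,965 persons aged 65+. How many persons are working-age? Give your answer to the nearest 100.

Working-age: 18,000

Old-age dependency ratio = elderly / working-age × 100
22.0 = 3,965 / W × 100
⇒ 18,000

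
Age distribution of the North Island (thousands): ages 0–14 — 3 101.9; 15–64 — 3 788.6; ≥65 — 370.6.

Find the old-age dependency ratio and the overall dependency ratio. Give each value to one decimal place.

Old-age dependency ratio: 9.8
Total dependency ratio: 91.7

Old-age dependency ratio = 370.6 / 3 788.6 × 100 = 9.8
Total dependency ratio = (3 101.9 + 370.6) / 3 788.6 × 100 = 3 472.5 / 3 788.6 × 100 = 91.7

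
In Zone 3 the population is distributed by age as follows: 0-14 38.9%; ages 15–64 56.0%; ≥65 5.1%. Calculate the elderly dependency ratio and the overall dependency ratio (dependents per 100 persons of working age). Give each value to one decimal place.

Old-age dependency ratio: 9.1
Total dependency ratio: 78.6

Old-age dependency ratio = 5.1 / 56.0 × 100 = 9.1
Total dependency ratio = (38.9 + 5.1) / 56.0 × 100 = 44.0 / 56.0 × 100 = 78.6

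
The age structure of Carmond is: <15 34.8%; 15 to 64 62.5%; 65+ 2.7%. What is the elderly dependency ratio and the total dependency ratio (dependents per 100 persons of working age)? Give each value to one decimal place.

Old-age dependency ratio: 4.3
Total dependency ratio: 60.0

Old-age dependency ratio = 2.7 / 62.5 × 100 = 4.3
Total dependency ratio = (34.8 + 2.7) / 62.5 × 100 = 37.5 / 62.5 × 100 = 60.0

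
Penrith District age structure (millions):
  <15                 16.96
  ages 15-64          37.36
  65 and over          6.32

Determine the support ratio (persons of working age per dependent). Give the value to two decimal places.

Support ratio: 1.60

Support ratio = 37.36 / (16.96 + 6.32) = 37.36 / 23.28 = 1.60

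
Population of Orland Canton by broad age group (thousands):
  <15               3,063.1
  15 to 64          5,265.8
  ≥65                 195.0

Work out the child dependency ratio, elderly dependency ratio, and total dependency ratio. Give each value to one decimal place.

Youth dependency ratio: 58.2
Old-age dependency ratio: 3.7
Total dependency ratio: 61.9

Youth dependency ratio = 3,063.1 / 5,265.8 × 100 = 58.2
Old-age dependency ratio = 195.0 / 5,265.8 × 100 = 3.7
Total dependency ratio = (3,063.1 + 195.0) / 5,265.8 × 100 = 3,258.1 / 5,265.8 × 100 = 61.9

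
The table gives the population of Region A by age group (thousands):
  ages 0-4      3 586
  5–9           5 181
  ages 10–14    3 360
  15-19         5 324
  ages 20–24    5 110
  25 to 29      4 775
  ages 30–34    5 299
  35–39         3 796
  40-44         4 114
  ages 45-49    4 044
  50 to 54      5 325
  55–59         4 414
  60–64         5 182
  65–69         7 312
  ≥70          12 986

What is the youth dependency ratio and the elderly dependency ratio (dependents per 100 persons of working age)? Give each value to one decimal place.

0–14: 3 586 + 5 181 + 3 360 = 12 127
15–64: 5 324 + 5 110 + 4 775 + 5 299 + 3 796 + 4 114 + 4 044 + 5 325 + 4 414 + 5 182 = 47 383
65+: 7 312 + 12 986 = 20 298
Youth dependency ratio = 12 127 / 47 383 × 100 = 25.6
Old-age dependency ratio = 20 298 / 47 383 × 100 = 42.8

Youth dependency ratio: 25.6
Old-age dependency ratio: 42.8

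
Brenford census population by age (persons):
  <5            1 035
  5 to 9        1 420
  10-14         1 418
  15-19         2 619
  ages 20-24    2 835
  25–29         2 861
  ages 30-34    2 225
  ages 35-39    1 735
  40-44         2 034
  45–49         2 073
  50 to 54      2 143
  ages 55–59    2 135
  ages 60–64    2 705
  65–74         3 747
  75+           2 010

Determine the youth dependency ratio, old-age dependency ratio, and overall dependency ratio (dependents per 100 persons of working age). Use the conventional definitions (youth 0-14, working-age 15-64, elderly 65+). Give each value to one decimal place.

0–14: 1 035 + 1 420 + 1 418 = 3 873
15–64: 2 619 + 2 835 + 2 861 + 2 225 + 1 735 + 2 034 + 2 073 + 2 143 + 2 135 + 2 705 = 23 365
65+: 3 747 + 2 010 = 5 757
Youth dependency ratio = 3 873 / 23 365 × 100 = 16.6
Old-age dependency ratio = 5 757 / 23 365 × 100 = 24.6
Total dependency ratio = (3 873 + 5 757) / 23 365 × 100 = 9 630 / 23 365 × 100 = 41.2

Youth dependency ratio: 16.6
Old-age dependency ratio: 24.6
Total dependency ratio: 41.2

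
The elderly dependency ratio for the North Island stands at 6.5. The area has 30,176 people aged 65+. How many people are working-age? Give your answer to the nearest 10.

Old-age dependency ratio = elderly / working-age × 100
6.5 = 30,176 / W × 100
⇒ 464,250

Working-age: 464,250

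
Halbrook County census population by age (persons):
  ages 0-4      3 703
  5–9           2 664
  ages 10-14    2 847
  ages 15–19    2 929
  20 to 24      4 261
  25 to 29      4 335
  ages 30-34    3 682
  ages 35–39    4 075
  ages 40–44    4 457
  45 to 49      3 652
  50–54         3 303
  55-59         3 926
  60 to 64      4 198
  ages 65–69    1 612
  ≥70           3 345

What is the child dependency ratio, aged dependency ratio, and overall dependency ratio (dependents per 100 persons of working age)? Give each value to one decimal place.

Youth dependency ratio: 23.7
Old-age dependency ratio: 12.8
Total dependency ratio: 36.5

0–14: 3 703 + 2 664 + 2 847 = 9 214
15–64: 2 929 + 4 261 + 4 335 + 3 682 + 4 075 + 4 457 + 3 652 + 3 303 + 3 926 + 4 198 = 38 818
65+: 1 612 + 3 345 = 4 957
Youth dependency ratio = 9 214 / 38 818 × 100 = 23.7
Old-age dependency ratio = 4 957 / 38 818 × 100 = 12.8
Total dependency ratio = (9 214 + 4 957) / 38 818 × 100 = 14 171 / 38 818 × 100 = 36.5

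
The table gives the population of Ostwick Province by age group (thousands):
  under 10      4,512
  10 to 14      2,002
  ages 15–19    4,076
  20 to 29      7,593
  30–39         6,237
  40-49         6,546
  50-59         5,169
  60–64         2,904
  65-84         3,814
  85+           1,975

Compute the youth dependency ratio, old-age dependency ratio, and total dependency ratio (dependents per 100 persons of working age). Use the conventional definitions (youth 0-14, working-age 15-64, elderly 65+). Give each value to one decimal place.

0–14: 4,512 + 2,002 = 6,514
15–64: 4,076 + 7,593 + 6,237 + 6,546 + 5,169 + 2,904 = 32,525
65+: 3,814 + 1,975 = 5,789
Youth dependency ratio = 6,514 / 32,525 × 100 = 20.0
Old-age dependency ratio = 5,789 / 32,525 × 100 = 17.8
Total dependency ratio = (6,514 + 5,789) / 32,525 × 100 = 12,303 / 32,525 × 100 = 37.8

Youth dependency ratio: 20.0
Old-age dependency ratio: 17.8
Total dependency ratio: 37.8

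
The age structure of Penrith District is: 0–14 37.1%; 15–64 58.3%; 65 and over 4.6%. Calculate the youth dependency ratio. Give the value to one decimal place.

Youth dependency ratio = 37.1 / 58.3 × 100 = 63.6

Youth dependency ratio: 63.6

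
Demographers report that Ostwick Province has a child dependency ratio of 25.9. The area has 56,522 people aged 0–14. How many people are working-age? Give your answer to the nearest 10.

Working-age: 218,230

Youth dependency ratio = youth / working-age × 100
25.9 = 56,522 / W × 100
⇒ 218,230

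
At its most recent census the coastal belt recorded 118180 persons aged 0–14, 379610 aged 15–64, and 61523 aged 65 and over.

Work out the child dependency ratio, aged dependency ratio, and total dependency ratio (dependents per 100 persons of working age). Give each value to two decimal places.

Youth dependency ratio: 31.13
Old-age dependency ratio: 16.21
Total dependency ratio: 47.34

Youth dependency ratio = 118180 / 379610 × 100 = 31.13
Old-age dependency ratio = 61523 / 379610 × 100 = 16.21
Total dependency ratio = (118180 + 61523) / 379610 × 100 = 179703 / 379610 × 100 = 47.34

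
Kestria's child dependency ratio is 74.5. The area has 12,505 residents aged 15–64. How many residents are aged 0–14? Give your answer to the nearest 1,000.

Youth dependency ratio = youth / working-age × 100
74.5 = Y / 12,505 × 100
⇒ 9,000

Aged 0–14: 9,000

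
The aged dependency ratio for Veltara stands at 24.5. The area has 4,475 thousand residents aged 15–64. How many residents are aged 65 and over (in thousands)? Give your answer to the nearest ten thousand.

Old-age dependency ratio = elderly / working-age × 100
24.5 = E / 4,475 × 100
⇒ 1,100

Aged 65 and over: 1,100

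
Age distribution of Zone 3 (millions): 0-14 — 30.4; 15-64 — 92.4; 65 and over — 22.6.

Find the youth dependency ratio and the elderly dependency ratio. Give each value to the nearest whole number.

Youth dependency ratio = 30.4 / 92.4 × 100 = 33
Old-age dependency ratio = 22.6 / 92.4 × 100 = 24

Youth dependency ratio: 33
Old-age dependency ratio: 24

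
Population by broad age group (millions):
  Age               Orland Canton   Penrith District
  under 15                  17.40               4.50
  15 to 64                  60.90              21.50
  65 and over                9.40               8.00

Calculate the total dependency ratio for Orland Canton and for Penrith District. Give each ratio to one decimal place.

Orland Canton: (17.40 + 9.40) / 60.90 × 100 = 26.80 / 60.90 × 100 = 44.0
Penrith District: (4.50 + 8.00) / 21.50 × 100 = 12.50 / 21.50 × 100 = 58.1

Orland Canton: 44.0
Penrith District: 58.1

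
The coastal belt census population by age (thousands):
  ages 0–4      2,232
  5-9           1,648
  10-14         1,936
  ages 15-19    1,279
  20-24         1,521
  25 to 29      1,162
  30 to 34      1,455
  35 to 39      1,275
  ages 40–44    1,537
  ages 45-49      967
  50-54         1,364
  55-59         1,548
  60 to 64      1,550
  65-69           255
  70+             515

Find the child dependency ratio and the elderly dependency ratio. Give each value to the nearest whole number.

0–14: 2,232 + 1,648 + 1,936 = 5,816
15–64: 1,279 + 1,521 + 1,162 + 1,455 + 1,275 + 1,537 + 967 + 1,364 + 1,548 + 1,550 = 13,658
65+: 255 + 515 = 770
Youth dependency ratio = 5,816 / 13,658 × 100 = 43
Old-age dependency ratio = 770 / 13,658 × 100 = 6

Youth dependency ratio: 43
Old-age dependency ratio: 6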